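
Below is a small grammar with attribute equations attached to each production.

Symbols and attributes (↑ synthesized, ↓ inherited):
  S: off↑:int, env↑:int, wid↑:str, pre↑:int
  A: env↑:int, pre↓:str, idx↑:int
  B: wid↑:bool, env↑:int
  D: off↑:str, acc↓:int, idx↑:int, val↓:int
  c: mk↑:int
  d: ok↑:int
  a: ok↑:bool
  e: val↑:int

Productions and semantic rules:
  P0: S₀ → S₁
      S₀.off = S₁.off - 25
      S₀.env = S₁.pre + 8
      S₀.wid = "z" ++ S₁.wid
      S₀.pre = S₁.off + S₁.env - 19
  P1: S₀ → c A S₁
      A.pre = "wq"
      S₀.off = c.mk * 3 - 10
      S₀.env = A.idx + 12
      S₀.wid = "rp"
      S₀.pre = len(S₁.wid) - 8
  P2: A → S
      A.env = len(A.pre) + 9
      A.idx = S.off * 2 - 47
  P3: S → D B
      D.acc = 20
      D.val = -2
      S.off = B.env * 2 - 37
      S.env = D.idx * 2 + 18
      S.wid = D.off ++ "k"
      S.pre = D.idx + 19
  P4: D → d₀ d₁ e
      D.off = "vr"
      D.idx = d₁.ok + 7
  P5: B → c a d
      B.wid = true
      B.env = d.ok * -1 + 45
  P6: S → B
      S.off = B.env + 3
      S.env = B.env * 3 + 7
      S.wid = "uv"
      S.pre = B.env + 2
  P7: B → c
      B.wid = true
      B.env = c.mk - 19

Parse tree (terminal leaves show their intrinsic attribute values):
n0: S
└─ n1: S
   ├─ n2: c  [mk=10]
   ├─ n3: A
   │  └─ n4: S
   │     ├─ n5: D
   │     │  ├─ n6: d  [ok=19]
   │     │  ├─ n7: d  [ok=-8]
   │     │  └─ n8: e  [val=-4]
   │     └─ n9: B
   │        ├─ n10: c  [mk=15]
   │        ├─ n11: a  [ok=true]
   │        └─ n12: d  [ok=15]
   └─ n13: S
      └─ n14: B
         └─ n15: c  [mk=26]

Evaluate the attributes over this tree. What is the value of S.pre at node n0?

12

1. n2.mk = 10  [terminal]
2. n3.pre = "wq"  ["wq"]
3. n5.acc = 20  [20]
4. n5.val = -2  [-2]
5. n6.ok = 19  [terminal]
6. n7.ok = -8  [terminal]
7. n8.val = -4  [terminal]
8. n5.off = "vr"  ["vr"]
9. n5.idx = -1  [d₁.ok + 7]
10. n10.mk = 15  [terminal]
11. n11.ok = true  [terminal]
12. n12.ok = 15  [terminal]
13. n9.wid = true  [true]
14. n9.env = 30  [d.ok * -1 + 45]
15. n4.off = 23  [B.env * 2 - 37]
16. n4.env = 16  [D.idx * 2 + 18]
17. n4.wid = "vrk"  [D.off ++ "k"]
18. n4.pre = 18  [D.idx + 19]
19. n3.env = 11  [len(A.pre) + 9]
20. n3.idx = -1  [S.off * 2 - 47]
21. n15.mk = 26  [terminal]
22. n14.wid = true  [true]
23. n14.env = 7  [c.mk - 19]
24. n13.off = 10  [B.env + 3]
25. n13.env = 28  [B.env * 3 + 7]
26. n13.wid = "uv"  ["uv"]
27. n13.pre = 9  [B.env + 2]
28. n1.off = 20  [c.mk * 3 - 10]
29. n1.env = 11  [A.idx + 12]
30. n1.wid = "rp"  ["rp"]
31. n1.pre = -6  [len(S₁.wid) - 8]
32. n0.off = -5  [S₁.off - 25]
33. n0.env = 2  [S₁.pre + 8]
34. n0.wid = "zrp"  ["z" ++ S₁.wid]
35. n0.pre = 12  [S₁.off + S₁.env - 19]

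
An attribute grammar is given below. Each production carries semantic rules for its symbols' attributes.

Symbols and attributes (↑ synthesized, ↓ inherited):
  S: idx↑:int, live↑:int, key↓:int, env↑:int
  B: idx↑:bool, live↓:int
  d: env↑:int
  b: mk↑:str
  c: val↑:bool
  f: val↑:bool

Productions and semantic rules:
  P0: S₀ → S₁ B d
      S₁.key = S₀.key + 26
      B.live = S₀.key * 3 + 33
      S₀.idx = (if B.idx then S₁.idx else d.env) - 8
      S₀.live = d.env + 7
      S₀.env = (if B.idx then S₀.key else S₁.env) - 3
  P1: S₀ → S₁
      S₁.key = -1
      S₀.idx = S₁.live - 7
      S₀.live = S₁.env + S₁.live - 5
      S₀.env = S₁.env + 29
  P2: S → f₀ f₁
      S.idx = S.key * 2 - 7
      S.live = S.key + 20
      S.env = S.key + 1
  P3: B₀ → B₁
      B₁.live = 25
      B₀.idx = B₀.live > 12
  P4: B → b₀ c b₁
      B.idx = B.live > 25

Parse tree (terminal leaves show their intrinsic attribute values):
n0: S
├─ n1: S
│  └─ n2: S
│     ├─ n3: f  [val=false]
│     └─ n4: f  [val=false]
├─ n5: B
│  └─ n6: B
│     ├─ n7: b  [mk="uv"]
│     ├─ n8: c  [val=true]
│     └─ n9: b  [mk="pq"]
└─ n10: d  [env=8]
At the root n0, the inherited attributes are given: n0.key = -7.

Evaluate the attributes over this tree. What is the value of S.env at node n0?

26

1. n0.key = -7  [given at root]
2. n1.key = 19  [S₀.key + 26]
3. n2.key = -1  [-1]
4. n3.val = false  [terminal]
5. n4.val = false  [terminal]
6. n2.idx = -9  [S.key * 2 - 7]
7. n2.live = 19  [S.key + 20]
8. n2.env = 0  [S.key + 1]
9. n1.idx = 12  [S₁.live - 7]
10. n1.live = 14  [S₁.env + S₁.live - 5]
11. n1.env = 29  [S₁.env + 29]
12. n5.live = 12  [S₀.key * 3 + 33]
13. n6.live = 25  [25]
14. n7.mk = "uv"  [terminal]
15. n8.val = true  [terminal]
16. n9.mk = "pq"  [terminal]
17. n6.idx = false  [B.live > 25]
18. n5.idx = false  [B₀.live > 12]
19. n10.env = 8  [terminal]
20. n0.idx = 0  [(if B.idx then S₁.idx else d.env) - 8]
21. n0.live = 15  [d.env + 7]
22. n0.env = 26  [(if B.idx then S₀.key else S₁.env) - 3]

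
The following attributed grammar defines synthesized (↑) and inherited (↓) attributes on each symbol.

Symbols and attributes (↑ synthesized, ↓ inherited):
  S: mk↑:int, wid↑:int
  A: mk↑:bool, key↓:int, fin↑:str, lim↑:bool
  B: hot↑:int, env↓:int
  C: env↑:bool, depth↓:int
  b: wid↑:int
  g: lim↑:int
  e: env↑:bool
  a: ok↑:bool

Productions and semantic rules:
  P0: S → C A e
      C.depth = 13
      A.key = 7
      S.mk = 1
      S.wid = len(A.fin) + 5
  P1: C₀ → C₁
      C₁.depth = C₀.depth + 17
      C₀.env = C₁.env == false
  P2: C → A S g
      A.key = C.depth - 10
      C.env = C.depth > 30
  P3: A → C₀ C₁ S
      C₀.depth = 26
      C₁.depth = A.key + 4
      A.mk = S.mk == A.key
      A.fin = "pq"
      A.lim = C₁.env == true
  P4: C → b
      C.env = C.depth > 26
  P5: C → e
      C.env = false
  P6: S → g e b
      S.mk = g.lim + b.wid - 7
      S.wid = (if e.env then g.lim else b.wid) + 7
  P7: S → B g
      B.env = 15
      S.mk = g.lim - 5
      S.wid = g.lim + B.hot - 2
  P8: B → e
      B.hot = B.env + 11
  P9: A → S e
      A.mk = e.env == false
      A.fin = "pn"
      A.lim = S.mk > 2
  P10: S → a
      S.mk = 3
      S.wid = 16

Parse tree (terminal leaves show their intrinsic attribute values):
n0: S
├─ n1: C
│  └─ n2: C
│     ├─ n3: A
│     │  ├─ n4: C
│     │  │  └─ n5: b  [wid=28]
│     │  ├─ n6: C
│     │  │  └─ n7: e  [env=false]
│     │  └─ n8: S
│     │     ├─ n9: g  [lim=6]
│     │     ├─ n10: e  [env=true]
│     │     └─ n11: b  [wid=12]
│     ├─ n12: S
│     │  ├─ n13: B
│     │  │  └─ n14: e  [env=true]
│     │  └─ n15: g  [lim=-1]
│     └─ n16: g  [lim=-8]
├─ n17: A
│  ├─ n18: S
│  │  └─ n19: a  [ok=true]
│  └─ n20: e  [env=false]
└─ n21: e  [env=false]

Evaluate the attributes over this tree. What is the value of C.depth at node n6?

1. n1.depth = 13  [13]
2. n2.depth = 30  [C₀.depth + 17]
3. n3.key = 20  [C.depth - 10]
4. n4.depth = 26  [26]
5. n5.wid = 28  [terminal]
6. n4.env = false  [C.depth > 26]
7. n6.depth = 24  [A.key + 4]
8. n7.env = false  [terminal]
9. n6.env = false  [false]
10. n9.lim = 6  [terminal]
11. n10.env = true  [terminal]
12. n11.wid = 12  [terminal]
13. n8.mk = 11  [g.lim + b.wid - 7]
14. n8.wid = 13  [(if e.env then g.lim else b.wid) + 7]
15. n3.mk = false  [S.mk == A.key]
16. n3.fin = "pq"  ["pq"]
17. n3.lim = false  [C₁.env == true]
18. n13.env = 15  [15]
19. n14.env = true  [terminal]
20. n13.hot = 26  [B.env + 11]
21. n15.lim = -1  [terminal]
22. n12.mk = -6  [g.lim - 5]
23. n12.wid = 23  [g.lim + B.hot - 2]
24. n16.lim = -8  [terminal]
25. n2.env = false  [C.depth > 30]
26. n1.env = true  [C₁.env == false]
27. n17.key = 7  [7]
28. n19.ok = true  [terminal]
29. n18.mk = 3  [3]
30. n18.wid = 16  [16]
31. n20.env = false  [terminal]
32. n17.mk = true  [e.env == false]
33. n17.fin = "pn"  ["pn"]
34. n17.lim = true  [S.mk > 2]
35. n21.env = false  [terminal]
36. n0.mk = 1  [1]
37. n0.wid = 7  [len(A.fin) + 5]

24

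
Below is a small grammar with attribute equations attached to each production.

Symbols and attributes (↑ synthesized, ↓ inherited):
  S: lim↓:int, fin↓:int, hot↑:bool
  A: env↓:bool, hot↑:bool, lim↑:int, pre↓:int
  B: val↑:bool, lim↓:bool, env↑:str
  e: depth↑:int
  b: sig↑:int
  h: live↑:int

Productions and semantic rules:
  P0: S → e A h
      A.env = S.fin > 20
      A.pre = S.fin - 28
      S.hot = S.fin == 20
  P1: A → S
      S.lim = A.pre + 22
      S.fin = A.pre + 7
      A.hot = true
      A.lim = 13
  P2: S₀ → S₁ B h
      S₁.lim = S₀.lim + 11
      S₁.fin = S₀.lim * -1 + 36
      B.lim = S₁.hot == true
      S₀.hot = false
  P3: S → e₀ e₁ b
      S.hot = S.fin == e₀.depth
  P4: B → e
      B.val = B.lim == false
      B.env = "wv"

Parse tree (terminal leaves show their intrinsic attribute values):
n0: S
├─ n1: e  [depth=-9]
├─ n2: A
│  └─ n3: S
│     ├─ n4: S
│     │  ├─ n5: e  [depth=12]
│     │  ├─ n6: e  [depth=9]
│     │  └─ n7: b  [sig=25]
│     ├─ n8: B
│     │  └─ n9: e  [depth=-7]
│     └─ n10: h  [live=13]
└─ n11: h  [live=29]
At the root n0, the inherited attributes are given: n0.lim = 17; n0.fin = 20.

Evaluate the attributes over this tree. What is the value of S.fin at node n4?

22

1. n0.lim = 17  [given at root]
2. n0.fin = 20  [given at root]
3. n1.depth = -9  [terminal]
4. n2.env = false  [S.fin > 20]
5. n2.pre = -8  [S.fin - 28]
6. n3.lim = 14  [A.pre + 22]
7. n3.fin = -1  [A.pre + 7]
8. n4.lim = 25  [S₀.lim + 11]
9. n4.fin = 22  [S₀.lim * -1 + 36]
10. n5.depth = 12  [terminal]
11. n6.depth = 9  [terminal]
12. n7.sig = 25  [terminal]
13. n4.hot = false  [S.fin == e₀.depth]
14. n8.lim = false  [S₁.hot == true]
15. n9.depth = -7  [terminal]
16. n8.val = true  [B.lim == false]
17. n8.env = "wv"  ["wv"]
18. n10.live = 13  [terminal]
19. n3.hot = false  [false]
20. n2.hot = true  [true]
21. n2.lim = 13  [13]
22. n11.live = 29  [terminal]
23. n0.hot = true  [S.fin == 20]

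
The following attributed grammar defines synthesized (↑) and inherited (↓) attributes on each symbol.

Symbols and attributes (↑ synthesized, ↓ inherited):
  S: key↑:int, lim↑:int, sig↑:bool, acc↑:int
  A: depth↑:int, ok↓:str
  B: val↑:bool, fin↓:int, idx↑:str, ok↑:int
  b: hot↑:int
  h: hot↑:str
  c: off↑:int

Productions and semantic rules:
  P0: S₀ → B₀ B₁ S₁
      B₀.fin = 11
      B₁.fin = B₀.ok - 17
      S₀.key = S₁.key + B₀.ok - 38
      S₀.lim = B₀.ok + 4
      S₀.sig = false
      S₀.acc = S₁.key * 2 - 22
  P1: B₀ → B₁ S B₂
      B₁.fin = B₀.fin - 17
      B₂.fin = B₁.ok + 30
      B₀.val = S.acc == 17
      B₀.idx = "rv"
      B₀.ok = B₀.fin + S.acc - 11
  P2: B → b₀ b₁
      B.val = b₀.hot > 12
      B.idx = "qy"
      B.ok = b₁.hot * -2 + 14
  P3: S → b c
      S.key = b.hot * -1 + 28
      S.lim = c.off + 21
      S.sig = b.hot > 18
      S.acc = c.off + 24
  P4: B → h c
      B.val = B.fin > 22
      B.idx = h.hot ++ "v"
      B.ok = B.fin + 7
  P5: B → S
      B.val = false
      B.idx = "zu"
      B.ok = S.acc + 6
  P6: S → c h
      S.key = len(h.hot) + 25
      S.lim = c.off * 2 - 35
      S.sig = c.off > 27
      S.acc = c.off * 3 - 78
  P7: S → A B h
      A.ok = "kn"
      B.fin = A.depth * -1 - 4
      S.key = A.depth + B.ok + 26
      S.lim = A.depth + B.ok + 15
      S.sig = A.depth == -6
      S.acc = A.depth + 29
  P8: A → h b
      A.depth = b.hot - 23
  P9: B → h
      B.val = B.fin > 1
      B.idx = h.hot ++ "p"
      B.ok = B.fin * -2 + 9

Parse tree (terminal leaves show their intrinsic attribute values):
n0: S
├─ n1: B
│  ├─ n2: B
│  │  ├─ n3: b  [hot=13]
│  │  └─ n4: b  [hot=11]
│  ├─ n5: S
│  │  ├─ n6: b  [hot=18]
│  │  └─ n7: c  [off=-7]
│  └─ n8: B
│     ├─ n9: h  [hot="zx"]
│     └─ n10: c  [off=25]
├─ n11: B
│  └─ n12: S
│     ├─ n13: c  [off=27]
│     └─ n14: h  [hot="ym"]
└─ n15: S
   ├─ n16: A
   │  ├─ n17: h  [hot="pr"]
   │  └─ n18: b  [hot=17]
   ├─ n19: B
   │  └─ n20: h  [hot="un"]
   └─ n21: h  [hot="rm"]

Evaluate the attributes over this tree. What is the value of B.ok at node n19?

1. n1.fin = 11  [11]
2. n2.fin = -6  [B₀.fin - 17]
3. n3.hot = 13  [terminal]
4. n4.hot = 11  [terminal]
5. n2.val = true  [b₀.hot > 12]
6. n2.idx = "qy"  ["qy"]
7. n2.ok = -8  [b₁.hot * -2 + 14]
8. n6.hot = 18  [terminal]
9. n7.off = -7  [terminal]
10. n5.key = 10  [b.hot * -1 + 28]
11. n5.lim = 14  [c.off + 21]
12. n5.sig = false  [b.hot > 18]
13. n5.acc = 17  [c.off + 24]
14. n8.fin = 22  [B₁.ok + 30]
15. n9.hot = "zx"  [terminal]
16. n10.off = 25  [terminal]
17. n8.val = false  [B.fin > 22]
18. n8.idx = "zxv"  [h.hot ++ "v"]
19. n8.ok = 29  [B.fin + 7]
20. n1.val = true  [S.acc == 17]
21. n1.idx = "rv"  ["rv"]
22. n1.ok = 17  [B₀.fin + S.acc - 11]
23. n11.fin = 0  [B₀.ok - 17]
24. n13.off = 27  [terminal]
25. n14.hot = "ym"  [terminal]
26. n12.key = 27  [len(h.hot) + 25]
27. n12.lim = 19  [c.off * 2 - 35]
28. n12.sig = false  [c.off > 27]
29. n12.acc = 3  [c.off * 3 - 78]
30. n11.val = false  [false]
31. n11.idx = "zu"  ["zu"]
32. n11.ok = 9  [S.acc + 6]
33. n16.ok = "kn"  ["kn"]
34. n17.hot = "pr"  [terminal]
35. n18.hot = 17  [terminal]
36. n16.depth = -6  [b.hot - 23]
37. n19.fin = 2  [A.depth * -1 - 4]
38. n20.hot = "un"  [terminal]
39. n19.val = true  [B.fin > 1]
40. n19.idx = "unp"  [h.hot ++ "p"]
41. n19.ok = 5  [B.fin * -2 + 9]
42. n21.hot = "rm"  [terminal]
43. n15.key = 25  [A.depth + B.ok + 26]
44. n15.lim = 14  [A.depth + B.ok + 15]
45. n15.sig = true  [A.depth == -6]
46. n15.acc = 23  [A.depth + 29]
47. n0.key = 4  [S₁.key + B₀.ok - 38]
48. n0.lim = 21  [B₀.ok + 4]
49. n0.sig = false  [false]
50. n0.acc = 28  [S₁.key * 2 - 22]

5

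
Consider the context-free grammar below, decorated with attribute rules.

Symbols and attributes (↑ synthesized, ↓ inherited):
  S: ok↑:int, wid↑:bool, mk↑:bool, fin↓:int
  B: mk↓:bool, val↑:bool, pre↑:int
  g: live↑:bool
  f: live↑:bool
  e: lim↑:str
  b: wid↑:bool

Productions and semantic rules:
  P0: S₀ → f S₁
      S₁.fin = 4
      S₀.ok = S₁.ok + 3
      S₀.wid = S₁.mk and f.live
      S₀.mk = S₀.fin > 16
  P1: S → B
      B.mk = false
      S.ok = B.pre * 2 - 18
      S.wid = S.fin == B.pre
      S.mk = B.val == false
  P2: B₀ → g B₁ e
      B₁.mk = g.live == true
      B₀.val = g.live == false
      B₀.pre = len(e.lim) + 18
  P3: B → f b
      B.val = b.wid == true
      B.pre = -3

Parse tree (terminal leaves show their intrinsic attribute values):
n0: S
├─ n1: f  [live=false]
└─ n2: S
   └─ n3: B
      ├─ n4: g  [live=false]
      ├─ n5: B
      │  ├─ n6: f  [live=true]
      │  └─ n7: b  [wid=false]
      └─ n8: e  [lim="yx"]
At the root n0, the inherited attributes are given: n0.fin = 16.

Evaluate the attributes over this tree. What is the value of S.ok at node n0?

1. n0.fin = 16  [given at root]
2. n1.live = false  [terminal]
3. n2.fin = 4  [4]
4. n3.mk = false  [false]
5. n4.live = false  [terminal]
6. n5.mk = false  [g.live == true]
7. n6.live = true  [terminal]
8. n7.wid = false  [terminal]
9. n5.val = false  [b.wid == true]
10. n5.pre = -3  [-3]
11. n8.lim = "yx"  [terminal]
12. n3.val = true  [g.live == false]
13. n3.pre = 20  [len(e.lim) + 18]
14. n2.ok = 22  [B.pre * 2 - 18]
15. n2.wid = false  [S.fin == B.pre]
16. n2.mk = false  [B.val == false]
17. n0.ok = 25  [S₁.ok + 3]
18. n0.wid = false  [S₁.mk and f.live]
19. n0.mk = false  [S₀.fin > 16]

25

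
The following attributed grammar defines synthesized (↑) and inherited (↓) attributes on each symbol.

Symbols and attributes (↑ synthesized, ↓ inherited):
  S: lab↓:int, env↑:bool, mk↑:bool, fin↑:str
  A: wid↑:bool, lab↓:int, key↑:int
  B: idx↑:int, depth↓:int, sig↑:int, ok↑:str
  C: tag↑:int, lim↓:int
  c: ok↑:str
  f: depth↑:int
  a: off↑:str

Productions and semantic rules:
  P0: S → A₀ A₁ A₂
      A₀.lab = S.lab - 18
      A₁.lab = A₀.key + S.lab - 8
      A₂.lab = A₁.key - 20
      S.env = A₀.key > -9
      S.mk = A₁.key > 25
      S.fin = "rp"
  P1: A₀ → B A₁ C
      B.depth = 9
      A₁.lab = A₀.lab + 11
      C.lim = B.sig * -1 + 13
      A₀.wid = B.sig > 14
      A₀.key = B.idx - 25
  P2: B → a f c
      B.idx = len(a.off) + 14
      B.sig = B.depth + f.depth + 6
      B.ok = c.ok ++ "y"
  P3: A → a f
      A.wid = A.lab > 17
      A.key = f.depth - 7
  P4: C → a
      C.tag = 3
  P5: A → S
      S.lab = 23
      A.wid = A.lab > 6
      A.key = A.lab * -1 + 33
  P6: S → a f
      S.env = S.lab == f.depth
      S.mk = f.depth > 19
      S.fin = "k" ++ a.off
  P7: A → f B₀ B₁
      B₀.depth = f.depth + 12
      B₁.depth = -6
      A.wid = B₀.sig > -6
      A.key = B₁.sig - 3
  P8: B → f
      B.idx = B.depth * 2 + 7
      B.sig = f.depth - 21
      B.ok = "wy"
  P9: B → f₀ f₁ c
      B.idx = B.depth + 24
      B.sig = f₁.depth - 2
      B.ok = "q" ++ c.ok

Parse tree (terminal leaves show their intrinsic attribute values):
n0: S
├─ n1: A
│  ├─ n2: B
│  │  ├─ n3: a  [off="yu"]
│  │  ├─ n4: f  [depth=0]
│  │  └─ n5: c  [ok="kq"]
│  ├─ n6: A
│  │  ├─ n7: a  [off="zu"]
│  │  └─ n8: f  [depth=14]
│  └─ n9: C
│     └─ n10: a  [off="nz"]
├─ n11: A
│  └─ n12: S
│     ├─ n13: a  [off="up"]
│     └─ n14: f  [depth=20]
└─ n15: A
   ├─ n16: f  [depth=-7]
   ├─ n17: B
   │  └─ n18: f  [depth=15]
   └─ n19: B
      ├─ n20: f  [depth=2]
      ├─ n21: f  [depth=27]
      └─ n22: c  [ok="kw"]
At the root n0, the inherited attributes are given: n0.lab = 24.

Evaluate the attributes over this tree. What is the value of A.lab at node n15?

1. n0.lab = 24  [given at root]
2. n1.lab = 6  [S.lab - 18]
3. n2.depth = 9  [9]
4. n3.off = "yu"  [terminal]
5. n4.depth = 0  [terminal]
6. n5.ok = "kq"  [terminal]
7. n2.idx = 16  [len(a.off) + 14]
8. n2.sig = 15  [B.depth + f.depth + 6]
9. n2.ok = "kqy"  [c.ok ++ "y"]
10. n6.lab = 17  [A₀.lab + 11]
11. n7.off = "zu"  [terminal]
12. n8.depth = 14  [terminal]
13. n6.wid = false  [A.lab > 17]
14. n6.key = 7  [f.depth - 7]
15. n9.lim = -2  [B.sig * -1 + 13]
16. n10.off = "nz"  [terminal]
17. n9.tag = 3  [3]
18. n1.wid = true  [B.sig > 14]
19. n1.key = -9  [B.idx - 25]
20. n11.lab = 7  [A₀.key + S.lab - 8]
21. n12.lab = 23  [23]
22. n13.off = "up"  [terminal]
23. n14.depth = 20  [terminal]
24. n12.env = false  [S.lab == f.depth]
25. n12.mk = true  [f.depth > 19]
26. n12.fin = "kup"  ["k" ++ a.off]
27. n11.wid = true  [A.lab > 6]
28. n11.key = 26  [A.lab * -1 + 33]
29. n15.lab = 6  [A₁.key - 20]
30. n16.depth = -7  [terminal]
31. n17.depth = 5  [f.depth + 12]
32. n18.depth = 15  [terminal]
33. n17.idx = 17  [B.depth * 2 + 7]
34. n17.sig = -6  [f.depth - 21]
35. n17.ok = "wy"  ["wy"]
36. n19.depth = -6  [-6]
37. n20.depth = 2  [terminal]
38. n21.depth = 27  [terminal]
39. n22.ok = "kw"  [terminal]
40. n19.idx = 18  [B.depth + 24]
41. n19.sig = 25  [f₁.depth - 2]
42. n19.ok = "qkw"  ["q" ++ c.ok]
43. n15.wid = false  [B₀.sig > -6]
44. n15.key = 22  [B₁.sig - 3]
45. n0.env = false  [A₀.key > -9]
46. n0.mk = true  [A₁.key > 25]
47. n0.fin = "rp"  ["rp"]

6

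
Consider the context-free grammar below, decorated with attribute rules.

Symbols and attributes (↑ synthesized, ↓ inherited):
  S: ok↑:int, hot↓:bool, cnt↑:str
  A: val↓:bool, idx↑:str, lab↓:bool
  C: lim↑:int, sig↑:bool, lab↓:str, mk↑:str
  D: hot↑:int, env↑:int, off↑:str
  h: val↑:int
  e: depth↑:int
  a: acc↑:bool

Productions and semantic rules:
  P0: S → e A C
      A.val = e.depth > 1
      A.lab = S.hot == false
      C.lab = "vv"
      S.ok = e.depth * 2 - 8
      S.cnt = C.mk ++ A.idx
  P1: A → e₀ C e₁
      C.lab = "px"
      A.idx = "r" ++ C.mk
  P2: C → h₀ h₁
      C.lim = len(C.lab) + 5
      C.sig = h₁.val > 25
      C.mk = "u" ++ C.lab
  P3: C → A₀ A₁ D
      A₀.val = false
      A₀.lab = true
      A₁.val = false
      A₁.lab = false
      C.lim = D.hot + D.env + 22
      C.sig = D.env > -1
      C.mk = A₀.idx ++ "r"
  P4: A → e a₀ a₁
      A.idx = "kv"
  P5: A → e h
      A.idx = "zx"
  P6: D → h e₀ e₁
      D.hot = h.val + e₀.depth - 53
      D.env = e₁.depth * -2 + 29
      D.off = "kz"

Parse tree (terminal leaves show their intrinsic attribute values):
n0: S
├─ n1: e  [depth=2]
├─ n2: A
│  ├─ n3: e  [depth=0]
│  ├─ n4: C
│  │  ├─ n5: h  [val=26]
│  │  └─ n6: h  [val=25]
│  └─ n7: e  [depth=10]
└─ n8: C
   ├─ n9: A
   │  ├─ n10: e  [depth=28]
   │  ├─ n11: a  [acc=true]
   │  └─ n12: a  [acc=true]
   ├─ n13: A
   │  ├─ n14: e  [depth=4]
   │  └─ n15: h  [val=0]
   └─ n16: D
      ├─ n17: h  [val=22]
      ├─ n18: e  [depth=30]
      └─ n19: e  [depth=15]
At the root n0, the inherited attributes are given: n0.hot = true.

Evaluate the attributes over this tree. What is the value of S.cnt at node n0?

1. n0.hot = true  [given at root]
2. n1.depth = 2  [terminal]
3. n2.val = true  [e.depth > 1]
4. n2.lab = false  [S.hot == false]
5. n3.depth = 0  [terminal]
6. n4.lab = "px"  ["px"]
7. n5.val = 26  [terminal]
8. n6.val = 25  [terminal]
9. n4.lim = 7  [len(C.lab) + 5]
10. n4.sig = false  [h₁.val > 25]
11. n4.mk = "upx"  ["u" ++ C.lab]
12. n7.depth = 10  [terminal]
13. n2.idx = "rupx"  ["r" ++ C.mk]
14. n8.lab = "vv"  ["vv"]
15. n9.val = false  [false]
16. n9.lab = true  [true]
17. n10.depth = 28  [terminal]
18. n11.acc = true  [terminal]
19. n12.acc = true  [terminal]
20. n9.idx = "kv"  ["kv"]
21. n13.val = false  [false]
22. n13.lab = false  [false]
23. n14.depth = 4  [terminal]
24. n15.val = 0  [terminal]
25. n13.idx = "zx"  ["zx"]
26. n17.val = 22  [terminal]
27. n18.depth = 30  [terminal]
28. n19.depth = 15  [terminal]
29. n16.hot = -1  [h.val + e₀.depth - 53]
30. n16.env = -1  [e₁.depth * -2 + 29]
31. n16.off = "kz"  ["kz"]
32. n8.lim = 20  [D.hot + D.env + 22]
33. n8.sig = false  [D.env > -1]
34. n8.mk = "kvr"  [A₀.idx ++ "r"]
35. n0.ok = -4  [e.depth * 2 - 8]
36. n0.cnt = "kvrrupx"  [C.mk ++ A.idx]

"kvrrupx"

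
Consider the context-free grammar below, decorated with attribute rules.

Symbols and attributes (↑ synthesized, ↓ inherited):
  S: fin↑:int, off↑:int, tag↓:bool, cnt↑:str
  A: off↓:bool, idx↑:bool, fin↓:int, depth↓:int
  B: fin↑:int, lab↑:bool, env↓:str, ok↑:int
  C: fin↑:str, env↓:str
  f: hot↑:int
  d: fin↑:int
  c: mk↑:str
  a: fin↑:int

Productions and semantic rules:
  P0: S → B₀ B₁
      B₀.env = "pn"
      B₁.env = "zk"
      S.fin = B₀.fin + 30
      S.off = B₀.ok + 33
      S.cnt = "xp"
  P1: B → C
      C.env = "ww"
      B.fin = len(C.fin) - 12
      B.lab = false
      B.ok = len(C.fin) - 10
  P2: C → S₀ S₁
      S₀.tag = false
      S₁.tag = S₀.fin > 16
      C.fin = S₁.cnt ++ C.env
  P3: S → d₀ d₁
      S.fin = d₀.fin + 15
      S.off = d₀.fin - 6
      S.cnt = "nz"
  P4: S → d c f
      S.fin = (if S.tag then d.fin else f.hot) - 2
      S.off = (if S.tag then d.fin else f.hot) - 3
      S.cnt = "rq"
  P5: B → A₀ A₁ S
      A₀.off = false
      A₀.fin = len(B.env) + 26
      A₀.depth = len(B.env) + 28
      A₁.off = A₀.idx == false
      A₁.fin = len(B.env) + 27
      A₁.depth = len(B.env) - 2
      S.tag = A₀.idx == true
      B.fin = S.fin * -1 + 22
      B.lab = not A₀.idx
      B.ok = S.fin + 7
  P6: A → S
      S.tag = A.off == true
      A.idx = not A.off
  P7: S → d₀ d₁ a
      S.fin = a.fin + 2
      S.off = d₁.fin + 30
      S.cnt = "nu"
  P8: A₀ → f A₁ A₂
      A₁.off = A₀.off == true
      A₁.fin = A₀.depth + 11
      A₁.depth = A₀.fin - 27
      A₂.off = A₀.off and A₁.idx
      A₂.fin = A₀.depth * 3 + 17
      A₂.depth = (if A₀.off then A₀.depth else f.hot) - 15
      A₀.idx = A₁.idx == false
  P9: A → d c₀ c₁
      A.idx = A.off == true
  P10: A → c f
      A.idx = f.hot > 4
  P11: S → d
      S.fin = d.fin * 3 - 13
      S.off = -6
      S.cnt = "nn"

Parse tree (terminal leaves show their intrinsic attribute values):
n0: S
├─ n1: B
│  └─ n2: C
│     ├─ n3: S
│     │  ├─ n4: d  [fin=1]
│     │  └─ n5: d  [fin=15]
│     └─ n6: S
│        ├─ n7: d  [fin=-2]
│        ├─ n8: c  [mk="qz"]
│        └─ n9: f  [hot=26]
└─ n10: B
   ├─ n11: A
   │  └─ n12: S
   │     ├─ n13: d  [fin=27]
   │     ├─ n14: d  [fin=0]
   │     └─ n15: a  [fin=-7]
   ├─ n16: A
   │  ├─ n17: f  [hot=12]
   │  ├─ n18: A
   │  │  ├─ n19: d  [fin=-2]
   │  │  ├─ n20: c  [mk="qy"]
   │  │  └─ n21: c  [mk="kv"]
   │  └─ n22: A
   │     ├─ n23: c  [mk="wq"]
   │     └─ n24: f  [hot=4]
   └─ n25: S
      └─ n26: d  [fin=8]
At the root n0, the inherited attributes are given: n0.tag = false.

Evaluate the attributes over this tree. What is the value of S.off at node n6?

23

1. n0.tag = false  [given at root]
2. n1.env = "pn"  ["pn"]
3. n2.env = "ww"  ["ww"]
4. n3.tag = false  [false]
5. n4.fin = 1  [terminal]
6. n5.fin = 15  [terminal]
7. n3.fin = 16  [d₀.fin + 15]
8. n3.off = -5  [d₀.fin - 6]
9. n3.cnt = "nz"  ["nz"]
10. n6.tag = false  [S₀.fin > 16]
11. n7.fin = -2  [terminal]
12. n8.mk = "qz"  [terminal]
13. n9.hot = 26  [terminal]
14. n6.fin = 24  [(if S.tag then d.fin else f.hot) - 2]
15. n6.off = 23  [(if S.tag then d.fin else f.hot) - 3]
16. n6.cnt = "rq"  ["rq"]
17. n2.fin = "rqww"  [S₁.cnt ++ C.env]
18. n1.fin = -8  [len(C.fin) - 12]
19. n1.lab = false  [false]
20. n1.ok = -6  [len(C.fin) - 10]
21. n10.env = "zk"  ["zk"]
22. n11.off = false  [false]
23. n11.fin = 28  [len(B.env) + 26]
24. n11.depth = 30  [len(B.env) + 28]
25. n12.tag = false  [A.off == true]
26. n13.fin = 27  [terminal]
27. n14.fin = 0  [terminal]
28. n15.fin = -7  [terminal]
29. n12.fin = -5  [a.fin + 2]
30. n12.off = 30  [d₁.fin + 30]
31. n12.cnt = "nu"  ["nu"]
32. n11.idx = true  [not A.off]
33. n16.off = false  [A₀.idx == false]
34. n16.fin = 29  [len(B.env) + 27]
35. n16.depth = 0  [len(B.env) - 2]
36. n17.hot = 12  [terminal]
37. n18.off = false  [A₀.off == true]
38. n18.fin = 11  [A₀.depth + 11]
39. n18.depth = 2  [A₀.fin - 27]
40. n19.fin = -2  [terminal]
41. n20.mk = "qy"  [terminal]
42. n21.mk = "kv"  [terminal]
43. n18.idx = false  [A.off == true]
44. n22.off = false  [A₀.off and A₁.idx]
45. n22.fin = 17  [A₀.depth * 3 + 17]
46. n22.depth = -3  [(if A₀.off then A₀.depth else f.hot) - 15]
47. n23.mk = "wq"  [terminal]
48. n24.hot = 4  [terminal]
49. n22.idx = false  [f.hot > 4]
50. n16.idx = true  [A₁.idx == false]
51. n25.tag = true  [A₀.idx == true]
52. n26.fin = 8  [terminal]
53. n25.fin = 11  [d.fin * 3 - 13]
54. n25.off = -6  [-6]
55. n25.cnt = "nn"  ["nn"]
56. n10.fin = 11  [S.fin * -1 + 22]
57. n10.lab = false  [not A₀.idx]
58. n10.ok = 18  [S.fin + 7]
59. n0.fin = 22  [B₀.fin + 30]
60. n0.off = 27  [B₀.ok + 33]
61. n0.cnt = "xp"  ["xp"]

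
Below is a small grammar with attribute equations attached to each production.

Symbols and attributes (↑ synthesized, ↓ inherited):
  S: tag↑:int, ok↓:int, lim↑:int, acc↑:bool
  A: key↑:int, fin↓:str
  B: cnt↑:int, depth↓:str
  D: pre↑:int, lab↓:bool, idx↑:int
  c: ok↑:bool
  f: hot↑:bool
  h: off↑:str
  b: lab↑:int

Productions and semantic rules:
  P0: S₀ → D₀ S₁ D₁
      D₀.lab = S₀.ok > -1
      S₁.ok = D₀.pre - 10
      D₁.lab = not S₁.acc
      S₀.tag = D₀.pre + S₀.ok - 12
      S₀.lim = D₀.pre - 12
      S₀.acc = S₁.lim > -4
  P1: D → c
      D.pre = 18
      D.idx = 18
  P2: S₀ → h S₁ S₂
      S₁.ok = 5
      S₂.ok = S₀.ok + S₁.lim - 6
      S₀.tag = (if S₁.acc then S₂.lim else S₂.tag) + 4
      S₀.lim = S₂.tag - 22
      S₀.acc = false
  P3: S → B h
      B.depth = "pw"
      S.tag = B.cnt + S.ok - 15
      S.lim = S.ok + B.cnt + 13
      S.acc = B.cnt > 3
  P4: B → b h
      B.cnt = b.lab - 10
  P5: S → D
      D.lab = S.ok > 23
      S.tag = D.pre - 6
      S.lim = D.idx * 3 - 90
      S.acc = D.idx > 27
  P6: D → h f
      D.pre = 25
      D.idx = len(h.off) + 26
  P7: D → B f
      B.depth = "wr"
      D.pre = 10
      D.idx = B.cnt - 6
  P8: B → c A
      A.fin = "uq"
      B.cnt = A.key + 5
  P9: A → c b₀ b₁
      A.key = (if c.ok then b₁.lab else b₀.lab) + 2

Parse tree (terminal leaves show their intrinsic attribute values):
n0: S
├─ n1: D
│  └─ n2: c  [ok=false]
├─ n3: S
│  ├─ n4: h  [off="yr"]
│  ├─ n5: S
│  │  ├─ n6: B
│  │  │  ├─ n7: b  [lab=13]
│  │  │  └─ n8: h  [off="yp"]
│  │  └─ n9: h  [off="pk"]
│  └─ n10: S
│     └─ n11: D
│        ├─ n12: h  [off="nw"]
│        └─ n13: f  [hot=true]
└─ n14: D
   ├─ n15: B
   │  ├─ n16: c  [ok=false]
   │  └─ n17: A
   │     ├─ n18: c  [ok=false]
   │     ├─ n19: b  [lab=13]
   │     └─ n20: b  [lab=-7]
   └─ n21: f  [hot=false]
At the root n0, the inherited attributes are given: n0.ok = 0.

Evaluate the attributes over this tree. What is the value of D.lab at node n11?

1. n0.ok = 0  [given at root]
2. n1.lab = true  [S₀.ok > -1]
3. n2.ok = false  [terminal]
4. n1.pre = 18  [18]
5. n1.idx = 18  [18]
6. n3.ok = 8  [D₀.pre - 10]
7. n4.off = "yr"  [terminal]
8. n5.ok = 5  [5]
9. n6.depth = "pw"  ["pw"]
10. n7.lab = 13  [terminal]
11. n8.off = "yp"  [terminal]
12. n6.cnt = 3  [b.lab - 10]
13. n9.off = "pk"  [terminal]
14. n5.tag = -7  [B.cnt + S.ok - 15]
15. n5.lim = 21  [S.ok + B.cnt + 13]
16. n5.acc = false  [B.cnt > 3]
17. n10.ok = 23  [S₀.ok + S₁.lim - 6]
18. n11.lab = false  [S.ok > 23]
19. n12.off = "nw"  [terminal]
20. n13.hot = true  [terminal]
21. n11.pre = 25  [25]
22. n11.idx = 28  [len(h.off) + 26]
23. n10.tag = 19  [D.pre - 6]
24. n10.lim = -6  [D.idx * 3 - 90]
25. n10.acc = true  [D.idx > 27]
26. n3.tag = 23  [(if S₁.acc then S₂.lim else S₂.tag) + 4]
27. n3.lim = -3  [S₂.tag - 22]
28. n3.acc = false  [false]
29. n14.lab = true  [not S₁.acc]
30. n15.depth = "wr"  ["wr"]
31. n16.ok = false  [terminal]
32. n17.fin = "uq"  ["uq"]
33. n18.ok = false  [terminal]
34. n19.lab = 13  [terminal]
35. n20.lab = -7  [terminal]
36. n17.key = 15  [(if c.ok then b₁.lab else b₀.lab) + 2]
37. n15.cnt = 20  [A.key + 5]
38. n21.hot = false  [terminal]
39. n14.pre = 10  [10]
40. n14.idx = 14  [B.cnt - 6]
41. n0.tag = 6  [D₀.pre + S₀.ok - 12]
42. n0.lim = 6  [D₀.pre - 12]
43. n0.acc = true  [S₁.lim > -4]

false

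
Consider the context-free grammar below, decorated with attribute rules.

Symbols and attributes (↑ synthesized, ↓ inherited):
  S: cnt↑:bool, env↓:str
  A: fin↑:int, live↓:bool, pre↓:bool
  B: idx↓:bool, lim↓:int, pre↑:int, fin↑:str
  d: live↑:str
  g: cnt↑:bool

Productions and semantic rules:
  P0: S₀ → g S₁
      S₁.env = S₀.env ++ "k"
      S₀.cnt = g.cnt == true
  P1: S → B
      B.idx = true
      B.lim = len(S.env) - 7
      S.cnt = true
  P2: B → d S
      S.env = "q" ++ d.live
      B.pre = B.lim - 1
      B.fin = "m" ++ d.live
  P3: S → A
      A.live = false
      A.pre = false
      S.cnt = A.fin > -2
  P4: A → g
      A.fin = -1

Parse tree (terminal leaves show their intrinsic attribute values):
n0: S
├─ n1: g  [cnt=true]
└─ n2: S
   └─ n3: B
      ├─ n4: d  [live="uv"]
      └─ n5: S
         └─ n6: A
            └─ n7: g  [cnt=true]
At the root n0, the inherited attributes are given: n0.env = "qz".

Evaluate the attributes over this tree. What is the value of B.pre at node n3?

1. n0.env = "qz"  [given at root]
2. n1.cnt = true  [terminal]
3. n2.env = "qzk"  [S₀.env ++ "k"]
4. n3.idx = true  [true]
5. n3.lim = -4  [len(S.env) - 7]
6. n4.live = "uv"  [terminal]
7. n5.env = "quv"  ["q" ++ d.live]
8. n6.live = false  [false]
9. n6.pre = false  [false]
10. n7.cnt = true  [terminal]
11. n6.fin = -1  [-1]
12. n5.cnt = true  [A.fin > -2]
13. n3.pre = -5  [B.lim - 1]
14. n3.fin = "muv"  ["m" ++ d.live]
15. n2.cnt = true  [true]
16. n0.cnt = true  [g.cnt == true]

-5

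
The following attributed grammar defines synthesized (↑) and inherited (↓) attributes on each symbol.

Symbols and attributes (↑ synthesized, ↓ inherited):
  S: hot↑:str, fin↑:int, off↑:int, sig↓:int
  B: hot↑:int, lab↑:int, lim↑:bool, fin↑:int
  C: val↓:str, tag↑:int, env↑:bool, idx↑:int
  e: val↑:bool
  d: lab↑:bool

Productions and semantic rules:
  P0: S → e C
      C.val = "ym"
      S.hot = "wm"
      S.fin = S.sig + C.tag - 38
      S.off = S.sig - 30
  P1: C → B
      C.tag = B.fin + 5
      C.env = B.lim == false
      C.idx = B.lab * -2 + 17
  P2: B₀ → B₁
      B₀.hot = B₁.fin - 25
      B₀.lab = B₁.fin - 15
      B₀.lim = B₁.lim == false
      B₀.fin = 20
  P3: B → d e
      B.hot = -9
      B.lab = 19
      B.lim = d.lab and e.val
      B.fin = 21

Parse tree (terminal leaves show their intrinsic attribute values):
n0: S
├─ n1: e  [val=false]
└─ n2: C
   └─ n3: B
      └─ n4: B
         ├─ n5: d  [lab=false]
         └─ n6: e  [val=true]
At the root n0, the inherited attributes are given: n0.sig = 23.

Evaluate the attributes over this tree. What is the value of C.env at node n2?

false

1. n0.sig = 23  [given at root]
2. n1.val = false  [terminal]
3. n2.val = "ym"  ["ym"]
4. n5.lab = false  [terminal]
5. n6.val = true  [terminal]
6. n4.hot = -9  [-9]
7. n4.lab = 19  [19]
8. n4.lim = false  [d.lab and e.val]
9. n4.fin = 21  [21]
10. n3.hot = -4  [B₁.fin - 25]
11. n3.lab = 6  [B₁.fin - 15]
12. n3.lim = true  [B₁.lim == false]
13. n3.fin = 20  [20]
14. n2.tag = 25  [B.fin + 5]
15. n2.env = false  [B.lim == false]
16. n2.idx = 5  [B.lab * -2 + 17]
17. n0.hot = "wm"  ["wm"]
18. n0.fin = 10  [S.sig + C.tag - 38]
19. n0.off = -7  [S.sig - 30]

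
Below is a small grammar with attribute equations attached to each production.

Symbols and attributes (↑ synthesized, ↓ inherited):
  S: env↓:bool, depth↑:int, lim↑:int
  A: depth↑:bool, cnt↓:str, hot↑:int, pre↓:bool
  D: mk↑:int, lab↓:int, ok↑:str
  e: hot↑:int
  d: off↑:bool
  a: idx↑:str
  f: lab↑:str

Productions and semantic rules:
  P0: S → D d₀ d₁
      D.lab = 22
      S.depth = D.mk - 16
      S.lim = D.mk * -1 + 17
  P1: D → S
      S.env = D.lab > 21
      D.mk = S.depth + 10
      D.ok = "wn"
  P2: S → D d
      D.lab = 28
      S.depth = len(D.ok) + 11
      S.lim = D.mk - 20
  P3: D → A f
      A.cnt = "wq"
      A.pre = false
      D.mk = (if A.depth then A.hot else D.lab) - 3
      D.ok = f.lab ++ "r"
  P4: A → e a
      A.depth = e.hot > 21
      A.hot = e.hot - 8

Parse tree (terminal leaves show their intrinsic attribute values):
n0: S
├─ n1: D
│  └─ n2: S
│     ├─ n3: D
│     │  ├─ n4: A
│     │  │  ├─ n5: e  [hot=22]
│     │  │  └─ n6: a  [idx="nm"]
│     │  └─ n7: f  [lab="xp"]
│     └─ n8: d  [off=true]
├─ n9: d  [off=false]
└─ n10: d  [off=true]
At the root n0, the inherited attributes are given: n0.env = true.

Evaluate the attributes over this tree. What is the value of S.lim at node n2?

1. n0.env = true  [given at root]
2. n1.lab = 22  [22]
3. n2.env = true  [D.lab > 21]
4. n3.lab = 28  [28]
5. n4.cnt = "wq"  ["wq"]
6. n4.pre = false  [false]
7. n5.hot = 22  [terminal]
8. n6.idx = "nm"  [terminal]
9. n4.depth = true  [e.hot > 21]
10. n4.hot = 14  [e.hot - 8]
11. n7.lab = "xp"  [terminal]
12. n3.mk = 11  [(if A.depth then A.hot else D.lab) - 3]
13. n3.ok = "xpr"  [f.lab ++ "r"]
14. n8.off = true  [terminal]
15. n2.depth = 14  [len(D.ok) + 11]
16. n2.lim = -9  [D.mk - 20]
17. n1.mk = 24  [S.depth + 10]
18. n1.ok = "wn"  ["wn"]
19. n9.off = false  [terminal]
20. n10.off = true  [terminal]
21. n0.depth = 8  [D.mk - 16]
22. n0.lim = -7  [D.mk * -1 + 17]

-9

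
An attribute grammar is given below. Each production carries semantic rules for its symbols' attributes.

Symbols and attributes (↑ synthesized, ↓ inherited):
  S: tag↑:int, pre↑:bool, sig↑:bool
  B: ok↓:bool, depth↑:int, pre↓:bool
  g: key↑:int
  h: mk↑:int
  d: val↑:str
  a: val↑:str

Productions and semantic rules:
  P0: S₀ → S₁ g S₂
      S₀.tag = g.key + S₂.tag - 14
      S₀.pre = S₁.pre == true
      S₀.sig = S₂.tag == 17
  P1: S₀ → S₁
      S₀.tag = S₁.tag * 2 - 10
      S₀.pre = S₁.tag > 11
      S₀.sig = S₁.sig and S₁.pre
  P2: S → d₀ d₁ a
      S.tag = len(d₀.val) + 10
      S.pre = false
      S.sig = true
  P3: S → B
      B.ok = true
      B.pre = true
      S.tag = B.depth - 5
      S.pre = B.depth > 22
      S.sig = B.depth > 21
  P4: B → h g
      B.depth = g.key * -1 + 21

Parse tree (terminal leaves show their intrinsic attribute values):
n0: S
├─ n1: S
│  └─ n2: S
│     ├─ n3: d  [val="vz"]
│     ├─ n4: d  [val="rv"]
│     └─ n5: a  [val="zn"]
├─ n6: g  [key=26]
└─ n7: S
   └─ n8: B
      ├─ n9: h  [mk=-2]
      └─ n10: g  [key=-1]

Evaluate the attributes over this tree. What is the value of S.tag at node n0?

29

1. n3.val = "vz"  [terminal]
2. n4.val = "rv"  [terminal]
3. n5.val = "zn"  [terminal]
4. n2.tag = 12  [len(d₀.val) + 10]
5. n2.pre = false  [false]
6. n2.sig = true  [true]
7. n1.tag = 14  [S₁.tag * 2 - 10]
8. n1.pre = true  [S₁.tag > 11]
9. n1.sig = false  [S₁.sig and S₁.pre]
10. n6.key = 26  [terminal]
11. n8.ok = true  [true]
12. n8.pre = true  [true]
13. n9.mk = -2  [terminal]
14. n10.key = -1  [terminal]
15. n8.depth = 22  [g.key * -1 + 21]
16. n7.tag = 17  [B.depth - 5]
17. n7.pre = false  [B.depth > 22]
18. n7.sig = true  [B.depth > 21]
19. n0.tag = 29  [g.key + S₂.tag - 14]
20. n0.pre = true  [S₁.pre == true]
21. n0.sig = true  [S₂.tag == 17]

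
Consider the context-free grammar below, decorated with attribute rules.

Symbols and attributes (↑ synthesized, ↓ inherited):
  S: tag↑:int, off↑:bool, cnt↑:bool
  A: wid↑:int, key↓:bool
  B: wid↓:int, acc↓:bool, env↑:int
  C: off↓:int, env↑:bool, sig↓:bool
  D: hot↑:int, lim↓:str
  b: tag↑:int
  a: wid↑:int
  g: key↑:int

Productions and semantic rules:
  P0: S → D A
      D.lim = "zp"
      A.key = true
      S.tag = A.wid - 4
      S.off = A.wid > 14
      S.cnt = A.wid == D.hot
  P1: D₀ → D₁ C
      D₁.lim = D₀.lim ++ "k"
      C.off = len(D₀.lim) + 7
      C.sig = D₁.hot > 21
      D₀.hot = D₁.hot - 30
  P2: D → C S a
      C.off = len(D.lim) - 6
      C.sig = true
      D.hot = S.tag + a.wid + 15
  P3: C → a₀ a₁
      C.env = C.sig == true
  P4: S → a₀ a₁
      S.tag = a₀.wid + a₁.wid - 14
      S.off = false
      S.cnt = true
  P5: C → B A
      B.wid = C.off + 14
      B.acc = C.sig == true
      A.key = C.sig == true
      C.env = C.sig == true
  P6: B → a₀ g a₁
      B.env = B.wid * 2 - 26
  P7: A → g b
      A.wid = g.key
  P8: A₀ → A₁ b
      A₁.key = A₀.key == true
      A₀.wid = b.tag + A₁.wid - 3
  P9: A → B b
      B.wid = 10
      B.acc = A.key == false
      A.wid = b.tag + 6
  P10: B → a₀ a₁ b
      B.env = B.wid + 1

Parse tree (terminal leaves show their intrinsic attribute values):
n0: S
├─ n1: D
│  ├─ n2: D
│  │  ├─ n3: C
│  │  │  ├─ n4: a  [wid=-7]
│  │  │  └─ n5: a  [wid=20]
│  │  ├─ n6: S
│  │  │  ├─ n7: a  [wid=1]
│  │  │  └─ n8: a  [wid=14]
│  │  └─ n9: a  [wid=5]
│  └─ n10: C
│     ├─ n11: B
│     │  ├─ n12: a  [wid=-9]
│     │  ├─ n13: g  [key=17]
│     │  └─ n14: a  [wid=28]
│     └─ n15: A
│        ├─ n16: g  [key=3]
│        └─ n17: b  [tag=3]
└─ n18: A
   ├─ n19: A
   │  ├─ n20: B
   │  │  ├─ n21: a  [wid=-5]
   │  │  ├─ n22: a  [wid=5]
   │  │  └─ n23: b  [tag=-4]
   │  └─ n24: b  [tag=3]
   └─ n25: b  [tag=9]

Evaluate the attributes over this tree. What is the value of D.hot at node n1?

1. n1.lim = "zp"  ["zp"]
2. n2.lim = "zpk"  [D₀.lim ++ "k"]
3. n3.off = -3  [len(D.lim) - 6]
4. n3.sig = true  [true]
5. n4.wid = -7  [terminal]
6. n5.wid = 20  [terminal]
7. n3.env = true  [C.sig == true]
8. n7.wid = 1  [terminal]
9. n8.wid = 14  [terminal]
10. n6.tag = 1  [a₀.wid + a₁.wid - 14]
11. n6.off = false  [false]
12. n6.cnt = true  [true]
13. n9.wid = 5  [terminal]
14. n2.hot = 21  [S.tag + a.wid + 15]
15. n10.off = 9  [len(D₀.lim) + 7]
16. n10.sig = false  [D₁.hot > 21]
17. n11.wid = 23  [C.off + 14]
18. n11.acc = false  [C.sig == true]
19. n12.wid = -9  [terminal]
20. n13.key = 17  [terminal]
21. n14.wid = 28  [terminal]
22. n11.env = 20  [B.wid * 2 - 26]
23. n15.key = false  [C.sig == true]
24. n16.key = 3  [terminal]
25. n17.tag = 3  [terminal]
26. n15.wid = 3  [g.key]
27. n10.env = false  [C.sig == true]
28. n1.hot = -9  [D₁.hot - 30]
29. n18.key = true  [true]
30. n19.key = true  [A₀.key == true]
31. n20.wid = 10  [10]
32. n20.acc = false  [A.key == false]
33. n21.wid = -5  [terminal]
34. n22.wid = 5  [terminal]
35. n23.tag = -4  [terminal]
36. n20.env = 11  [B.wid + 1]
37. n24.tag = 3  [terminal]
38. n19.wid = 9  [b.tag + 6]
39. n25.tag = 9  [terminal]
40. n18.wid = 15  [b.tag + A₁.wid - 3]
41. n0.tag = 11  [A.wid - 4]
42. n0.off = true  [A.wid > 14]
43. n0.cnt = false  [A.wid == D.hot]

-9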